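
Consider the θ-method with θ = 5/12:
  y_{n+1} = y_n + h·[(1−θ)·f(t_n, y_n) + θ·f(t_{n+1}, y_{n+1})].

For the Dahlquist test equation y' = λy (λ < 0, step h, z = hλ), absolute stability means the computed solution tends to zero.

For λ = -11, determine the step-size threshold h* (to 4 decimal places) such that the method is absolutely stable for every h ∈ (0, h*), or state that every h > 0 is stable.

(-12.0000,0); λ=-11 ⇒ h* = (12)/11 = 1.0909.

With y'=λy (z=hλ):
  y_{n+1} = y_n + z·[7/12·y_n + 5/12·y_{n+1}] ⇒ (1 − 5/12z)y_{n+1} = (1 + 7/12z)y_n
  R(z) = (1 + 7/12z)/(1 − 5/12z).

Need |R(x)|<1, x<0.
x=-1.78: |R|=0.0220
R=−1: 1+7/12x = −1+5/12x ⇒ -1/6x=2 ⇒ x=2/(-1/6)=-12.0000
Confirm numerically:
  x=-9.539: |R|=0.91755 <1
  x=-9.232: |R|=0.90481 <1
  x=-8.040: |R|=0.84828 <1
  x=-12.506: |R|=1.01358 >1
  x=-12.170: |R|=1.00467 >1
Interval (-12.0000, 0).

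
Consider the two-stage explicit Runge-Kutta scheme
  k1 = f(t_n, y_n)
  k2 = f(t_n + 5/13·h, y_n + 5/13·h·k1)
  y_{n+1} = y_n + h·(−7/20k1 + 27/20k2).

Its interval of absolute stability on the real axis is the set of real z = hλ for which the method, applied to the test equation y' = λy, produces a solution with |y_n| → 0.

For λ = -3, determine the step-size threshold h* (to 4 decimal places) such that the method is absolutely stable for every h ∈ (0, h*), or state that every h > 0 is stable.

(-1.9259,0); λ=-3 ⇒ h* = (52/27)/3 = 0.6420.

Test eqn y'=λy, z=hλ:
  k1=λy_n ⇒ h·k1=z·y_n;  k2=λ(1+5/13z)y_n ⇒ h·k2=z(1+5/13z)y_n
  y_{n+1}/y_n = 1 − 7/20z + 27/20z(1+5/13z) = 1 + z + 27/52z²
  ⇒ R(z) = 1 + z + 27/52z².

Boundary: |R(x)|=1, x<0.
x=-1.36: |R|=0.6004
R=1: x+27/52x²=0 ⇒ x=−52/27=-1.9259; min R=1−1/(4·27/52)=0.5185>−1
Confirm numerically:
  x=-1.540: |R|=0.69141 <1
  x=-1.194: |R|=0.54623 <1
  x=-1.162: |R|=0.53909 <1
  x=-1.156: |R|=0.53787 <1
  x=-2.338: |R|=1.50024 >1
  x=-2.117: |R|=1.21003 >1
So |R|<1 on (-1.9259, 0).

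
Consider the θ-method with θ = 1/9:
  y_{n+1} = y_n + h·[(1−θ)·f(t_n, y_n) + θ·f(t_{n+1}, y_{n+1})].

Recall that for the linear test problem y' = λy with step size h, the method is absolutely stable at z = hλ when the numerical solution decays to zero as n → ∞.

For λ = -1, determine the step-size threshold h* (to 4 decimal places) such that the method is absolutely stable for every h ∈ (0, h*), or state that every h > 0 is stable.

With y'=λy (z=hλ):
  y_{n+1} = y_n + z·[8/9·y_n + 1/9·y_{n+1}] ⇒ (1 − 1/9z)y_{n+1} = (1 + 8/9z)y_n
  Hence R(z) = (1 + 8/9z)/(1 − 1/9z).

Boundary: |R(x)|=1, x<0.
x=-1.49: |R|=0.2784
R=−1: 1+8/9x = −1+1/9x ⇒ -7/9x=2 ⇒ x=2/(-7/9)=-2.5714
Confirm numerically:
  x=-1.964: |R|=0.61219 <1
  x=-1.734: |R|=0.45388 <1
  x=-1.230: |R|=0.08211 <1
  x=-3.071: |R|=1.28970 >1
  x=-2.739: |R|=1.09992 >1
Interval (-2.5714, 0).

(-2.5714,0); λ=-1 ⇒ h* = (18/7)/1 = 2.5714.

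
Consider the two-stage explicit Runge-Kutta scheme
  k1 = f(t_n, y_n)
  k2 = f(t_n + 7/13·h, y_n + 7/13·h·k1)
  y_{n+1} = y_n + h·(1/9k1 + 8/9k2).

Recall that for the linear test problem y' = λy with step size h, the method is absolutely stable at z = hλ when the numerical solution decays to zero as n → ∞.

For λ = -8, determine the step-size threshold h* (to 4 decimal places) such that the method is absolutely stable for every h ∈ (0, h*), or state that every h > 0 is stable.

(-2.0893,0); λ=-8 ⇒ h* = (117/56)/8 = 0.2612.

On y'=λy, z=hλ:
  k1=λy_n ⇒ h·k1=z·y_n;  k2=λ(1+7/13z)y_n ⇒ h·k2=z(1+7/13z)y_n
  y_{n+1}/y_n = 1 + 1/9z + 8/9z(1+7/13z) = 1 + z + 56/117z²
  so R(z) = 1 + z + 56/117z².

Solve |R(x)|<1 on ℝ⁻.
x=-1.37: |R|=0.5283
R=1: x+56/117x²=0 ⇒ x=−117/56=-2.0893; min R=1−1/(4·56/117)=0.4777>−1
Confirm numerically:
  x=-1.652: |R|=0.65424 <1
  x=-1.475: |R|=0.56632 <1
  x=-1.211: |R|=0.49092 <1
  x=-1.189: |R|=0.48765 <1
  x=-2.490: |R|=1.47757 >1
  x=-2.446: |R|=1.41762 >1
Interval (-2.0893, 0).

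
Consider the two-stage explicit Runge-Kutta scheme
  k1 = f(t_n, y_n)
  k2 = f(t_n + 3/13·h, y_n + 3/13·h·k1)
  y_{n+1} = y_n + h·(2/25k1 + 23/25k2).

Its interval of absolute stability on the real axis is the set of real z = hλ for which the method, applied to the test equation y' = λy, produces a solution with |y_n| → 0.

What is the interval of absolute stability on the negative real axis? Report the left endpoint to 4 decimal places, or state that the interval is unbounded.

(-4.7101, 0).

With y'=λy (z=hλ):
  k1=λy_n ⇒ h·k1=z·y_n;  k2=λ(1+3/13z)y_n ⇒ h·k2=z(1+3/13z)y_n
  y_{n+1}/y_n = 1 + 2/25z + 23/25z(1+3/13z) = 1 + z + 69/325z²
  R(z) = 1 + z + 69/325z².

Boundary: |R(x)|=1, x<0.
x=-0.92: |R|=0.2597
R=1: x+69/325x²=0 ⇒ x=−325/69=-4.7101; min R=1−1/(4·69/325)=-0.1775>−1
Confirm numerically:
  x=-4.476: |R|=0.77749 <1
  x=-2.943: |R|=0.10415 <1
  x=-2.197: |R|=0.17223 <1
  x=-1.999: |R|=0.15062 <1
  x=-5.125: |R|=1.45139 >1
  x=-4.928: |R|=1.22793 >1
Interval (-4.7101, 0).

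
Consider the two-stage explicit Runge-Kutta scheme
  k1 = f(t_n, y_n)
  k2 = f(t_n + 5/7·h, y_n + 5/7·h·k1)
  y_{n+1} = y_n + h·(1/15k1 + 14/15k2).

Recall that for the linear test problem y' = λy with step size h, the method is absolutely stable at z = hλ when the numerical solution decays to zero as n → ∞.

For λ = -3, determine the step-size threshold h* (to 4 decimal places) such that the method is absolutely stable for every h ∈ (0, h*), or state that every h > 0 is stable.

With y'=λy (z=hλ):
  k1=λy_n ⇒ h·k1=z·y_n;  k2=λ(1+5/7z)y_n ⇒ h·k2=z(1+5/7z)y_n
  y_{n+1}/y_n = 1 + 1/15z + 14/15z(1+5/7z) = 1 + z + 2/3z²
  R(z) = 1 + z + 2/3z².

Solve |R(x)|<1 on ℝ⁻.
x=-1.5: |R|=1.0000
R=1: x+2/3x²=0 ⇒ x=−3/2=-1.5000; min R=1−1/(4·2/3)=0.6250>−1
Confirm numerically:
  x=-1.446: |R|=0.94794 <1
  x=-1.227: |R|=0.77669 <1
  x=-0.923: |R|=0.64495 <1
  x=-0.664: |R|=0.62993 <1
  x=-1.997: |R|=1.66167 >1
  x=-1.884: |R|=1.48230 >1
  x=-1.719: |R|=1.25097 >1
Stable set (-1.5000, 0).

(-1.5000,0); λ=-3 ⇒ h* = (3/2)/3 = 0.5000.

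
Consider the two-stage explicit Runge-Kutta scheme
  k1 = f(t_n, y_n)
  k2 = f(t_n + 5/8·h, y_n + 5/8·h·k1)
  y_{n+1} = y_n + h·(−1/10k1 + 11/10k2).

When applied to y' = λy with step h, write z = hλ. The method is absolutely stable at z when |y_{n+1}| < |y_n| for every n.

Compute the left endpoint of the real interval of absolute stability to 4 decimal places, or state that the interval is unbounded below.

z* = -1.4545.

With y'=λy (z=hλ):
  k1=λy_n ⇒ h·k1=z·y_n;  k2=λ(1+5/8z)y_n ⇒ h·k2=z(1+5/8z)y_n
  y_{n+1}/y_n = 1 − 1/10z + 11/10z(1+5/8z) = 1 + z + 11/16z²
  Hence R(z) = 1 + z + 11/16z².

Boundary: |R(x)|=1, x<0.
x=-0.99: |R|=0.6838
R=1: x+11/16x²=0 ⇒ x=−16/11=-1.4545; min R=1−1/(4·11/16)=0.6364>−1
Confirm numerically:
  x=-1.230: |R|=0.81012 <1
  x=-0.961: |R|=0.67392 <1
  x=-0.667: |R|=0.63886 <1
  x=-1.768: |R|=1.38100 >1
  x=-1.586: |R|=1.14333 >1
  x=-1.573: |R|=1.12810 >1
Interval (-1.4545, 0).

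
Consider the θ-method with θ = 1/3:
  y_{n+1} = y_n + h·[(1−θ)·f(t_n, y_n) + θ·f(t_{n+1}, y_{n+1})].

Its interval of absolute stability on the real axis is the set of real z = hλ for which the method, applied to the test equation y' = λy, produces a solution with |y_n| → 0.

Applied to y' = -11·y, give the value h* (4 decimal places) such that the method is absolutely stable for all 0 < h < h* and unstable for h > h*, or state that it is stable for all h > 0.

Test eqn y'=λy, z=hλ:
  y_{n+1} = y_n + z·[2/3·y_n + 1/3·y_{n+1}] ⇒ (1 − 1/3z)y_{n+1} = (1 + 2/3z)y_n
  R(z) = (1 + 2/3z)/(1 − 1/3z).

Find x<0 with |R(x)|<1.
x=-1.44: |R|=0.0270
R=−1: 1+2/3x = −1+1/3x ⇒ -1/3x=2 ⇒ x=2/(-1/3)=-6.0000
Confirm numerically:
  x=-5.142: |R|=0.89462 <1
  x=-3.919: |R|=0.69923 <1
  x=-3.295: |R|=0.57029 <1
  x=-6.111: |R|=1.01218 >1
  x=-6.042: |R|=1.00464 >1
So |R|<1 on (-6.0000, 0).

(-6.0000,0); λ=-11 ⇒ h* = (6)/11 = 0.5455.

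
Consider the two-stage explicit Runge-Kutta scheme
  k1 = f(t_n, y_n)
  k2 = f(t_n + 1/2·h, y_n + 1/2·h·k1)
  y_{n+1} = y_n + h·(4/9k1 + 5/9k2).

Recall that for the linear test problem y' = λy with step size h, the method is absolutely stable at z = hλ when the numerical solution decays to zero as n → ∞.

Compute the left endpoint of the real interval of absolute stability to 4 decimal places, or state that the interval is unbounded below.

On y'=λy, z=hλ:
  k1=λy_n ⇒ h·k1=z·y_n;  k2=λ(1+1/2z)y_n ⇒ h·k2=z(1+1/2z)y_n
  y_{n+1}/y_n = 1 + 4/9z + 5/9z(1+1/2z) = 1 + z + 5/18z²
  so R(z) = 1 + z + 5/18z².

Find x<0 with |R(x)|<1.
x=-1.68: |R|=0.1040
R=1: x+5/18x²=0 ⇒ x=−18/5=-3.6000; min R=1−1/(4·5/18)=0.1000>−1
Confirm numerically:
  x=-2.969: |R|=0.47960 <1
  x=-2.840: |R|=0.40044 <1
  x=-1.577: |R|=0.11381 <1
  x=-4.171: |R|=1.66157 >1
  x=-3.888: |R|=1.31104 >1
  x=-3.866: |R|=1.28565 >1
Stable set (-3.6000, 0).

left endpoint -3.6000.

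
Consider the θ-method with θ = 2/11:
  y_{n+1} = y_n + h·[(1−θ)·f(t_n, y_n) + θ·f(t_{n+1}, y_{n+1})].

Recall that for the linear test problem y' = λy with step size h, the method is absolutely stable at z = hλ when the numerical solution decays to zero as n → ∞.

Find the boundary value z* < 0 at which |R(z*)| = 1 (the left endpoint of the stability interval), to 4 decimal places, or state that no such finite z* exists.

Set f=λy, z=hλ:
  y_{n+1} = y_n + z·[9/11·y_n + 2/11·y_{n+1}] ⇒ (1 − 2/11z)y_{n+1} = (1 + 9/11z)y_n
  ⇒ R(z) = (1 + 9/11z)/(1 − 2/11z).

Find x<0 with |R(x)|<1.
x=-0.86: |R|=0.2563
R=−1: 1+9/11x = −1+2/11x ⇒ -7/11x=2 ⇒ x=2/(-7/11)=-3.1429
Confirm numerically:
  x=-2.869: |R|=0.88547 <1
  x=-2.448: |R|=0.69401 <1
  x=-1.788: |R|=0.34934 <1
  x=-1.741: |R|=0.32240 <1
  x=-3.561: |R|=1.16152 >1
  x=-3.245: |R|=1.04088 >1
Interval (-3.1429, 0).

left endpoint -3.1429.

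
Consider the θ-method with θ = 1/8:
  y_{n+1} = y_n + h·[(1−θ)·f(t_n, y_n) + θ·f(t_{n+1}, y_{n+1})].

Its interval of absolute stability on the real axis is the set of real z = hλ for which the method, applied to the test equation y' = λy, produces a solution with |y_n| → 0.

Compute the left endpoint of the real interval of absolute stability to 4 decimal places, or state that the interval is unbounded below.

z* = -2.6667.

Test eqn y'=λy, z=hλ:
  y_{n+1} = y_n + z·[7/8·y_n + 1/8·y_{n+1}] ⇒ (1 − 1/8z)y_{n+1} = (1 + 7/8z)y_n
  so R(z) = (1 + 7/8z)/(1 − 1/8z).

Boundary: |R(x)|=1, x<0.
x=-0.61: |R|=0.4332
R=−1: 1+7/8x = −1+1/8x ⇒ -3/4x=2 ⇒ x=2/(-3/4)=-2.6667
Confirm numerically:
  x=-2.131: |R|=0.68276 <1
  x=-1.460: |R|=0.23467 <1
  x=-1.399: |R|=0.19076 <1
  x=-1.250: |R|=0.08108 <1
  x=-2.917: |R|=1.13758 >1
  x=-2.892: |R|=1.12413 >1
  x=-2.738: |R|=1.03986 >1
Stable set (-2.6667, 0).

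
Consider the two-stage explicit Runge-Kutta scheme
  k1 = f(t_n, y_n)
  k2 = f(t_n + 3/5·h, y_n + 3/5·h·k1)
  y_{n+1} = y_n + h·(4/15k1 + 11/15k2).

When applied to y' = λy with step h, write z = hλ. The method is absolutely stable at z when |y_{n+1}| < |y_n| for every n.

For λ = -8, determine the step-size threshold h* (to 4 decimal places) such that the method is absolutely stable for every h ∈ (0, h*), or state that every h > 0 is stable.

With y'=λy (z=hλ):
  k1=λy_n ⇒ h·k1=z·y_n;  k2=λ(1+3/5z)y_n ⇒ h·k2=z(1+3/5z)y_n
  y_{n+1}/y_n = 1 + 4/15z + 11/15z(1+3/5z) = 1 + z + 11/25z²
  R(z) = 1 + z + 11/25z².

Need |R(x)|<1, x<0.
x=-1.44: |R|=0.4724
R=1: x+11/25x²=0 ⇒ x=−25/11=-2.2727; min R=1−1/(4·11/25)=0.4318>−1
Confirm numerically:
  x=-1.957: |R|=0.72813 <1
  x=-1.677: |R|=0.56042 <1
  x=-1.496: |R|=0.48873 <1
  x=-1.259: |R|=0.43844 <1
  x=-2.673: |R|=1.47077 >1
  x=-2.515: |R|=1.26810 >1
Stable set (-2.2727, 0).

(-2.2727,0); λ=-8 ⇒ h* = (25/11)/8 = 0.2841.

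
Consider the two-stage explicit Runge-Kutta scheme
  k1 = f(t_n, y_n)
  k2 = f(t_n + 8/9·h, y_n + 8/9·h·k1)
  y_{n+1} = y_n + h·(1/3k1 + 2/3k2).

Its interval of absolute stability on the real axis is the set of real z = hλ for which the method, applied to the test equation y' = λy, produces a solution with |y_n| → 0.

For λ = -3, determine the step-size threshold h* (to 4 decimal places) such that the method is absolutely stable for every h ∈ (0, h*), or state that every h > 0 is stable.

With y'=λy (z=hλ):
  k1=λy_n ⇒ h·k1=z·y_n;  k2=λ(1+8/9z)y_n ⇒ h·k2=z(1+8/9z)y_n
  y_{n+1}/y_n = 1 + 1/3z + 2/3z(1+8/9z) = 1 + z + 16/27z²
  ⇒ R(z) = 1 + z + 16/27z².

Boundary: |R(x)|=1, x<0.
x=-1.29: |R|=0.6961
R=1: x+16/27x²=0 ⇒ x=−27/16=-1.6875; min R=1−1/(4·16/27)=0.5781>−1
Confirm numerically:
  x=-1.323: |R|=0.71423 <1
  x=-1.088: |R|=0.61348 <1
  x=-1.031: |R|=0.59890 <1
  x=-1.833: |R|=1.15805 >1
  x=-1.752: |R|=1.06697 >1
So |R|<1 on (-1.6875, 0).

(-1.6875,0); λ=-3 ⇒ h* = (27/16)/3 = 0.5625.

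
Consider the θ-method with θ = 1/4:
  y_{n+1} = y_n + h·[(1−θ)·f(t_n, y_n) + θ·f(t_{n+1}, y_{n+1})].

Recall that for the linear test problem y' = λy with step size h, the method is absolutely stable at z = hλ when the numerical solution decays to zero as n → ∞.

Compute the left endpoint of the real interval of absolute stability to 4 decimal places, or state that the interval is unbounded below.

On y'=λy, z=hλ:
  y_{n+1} = y_n + z·[3/4·y_n + 1/4·y_{n+1}] ⇒ (1 − 1/4z)y_{n+1} = (1 + 3/4z)y_n
  Hence R(z) = (1 + 3/4z)/(1 − 1/4z).

Find x<0 with |R(x)|<1.
x=-1.38: |R|=0.0260
R=−1: 1+3/4x = −1+1/4x ⇒ -1/2x=2 ⇒ x=2/(-1/2)=-4.0000
Confirm numerically:
  x=-3.573: |R|=0.88723 <1
  x=-2.233: |R|=0.43302 <1
  x=-1.847: |R|=0.26355 <1
  x=-4.579: |R|=1.13498 >1
  x=-4.296: |R|=1.07136 >1
  x=-4.178: |R|=1.04353 >1
Interval (-4.0000, 0).

left endpoint -4.0000.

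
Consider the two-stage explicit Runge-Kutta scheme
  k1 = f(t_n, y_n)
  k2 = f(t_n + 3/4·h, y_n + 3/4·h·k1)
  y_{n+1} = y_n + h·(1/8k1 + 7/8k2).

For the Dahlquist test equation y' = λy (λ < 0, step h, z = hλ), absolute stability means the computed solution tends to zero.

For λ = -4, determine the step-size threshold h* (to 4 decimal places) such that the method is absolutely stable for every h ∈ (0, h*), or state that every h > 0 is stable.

With y'=λy (z=hλ):
  k1=λy_n ⇒ h·k1=z·y_n;  k2=λ(1+3/4z)y_n ⇒ h·k2=z(1+3/4z)y_n
  y_{n+1}/y_n = 1 + 1/8z + 7/8z(1+3/4z) = 1 + z + 21/32z²
  R(z) = 1 + z + 21/32z².

Need |R(x)|<1, x<0.
x=-0.32: |R|=0.7472
R=1: x+21/32x²=0 ⇒ x=−32/21=-1.5238; min R=1−1/(4·21/32)=0.6190>−1
Confirm numerically:
  x=-1.338: |R|=0.83685 <1
  x=-1.218: |R|=0.75556 <1
  x=-0.864: |R|=0.62589 <1
  x=-2.035: |R|=1.68268 >1
  x=-1.554: |R|=1.03079 >1
So |R|<1 on (-1.5238, 0).

(-1.5238,0); λ=-4 ⇒ h* = (32/21)/4 = 0.3810.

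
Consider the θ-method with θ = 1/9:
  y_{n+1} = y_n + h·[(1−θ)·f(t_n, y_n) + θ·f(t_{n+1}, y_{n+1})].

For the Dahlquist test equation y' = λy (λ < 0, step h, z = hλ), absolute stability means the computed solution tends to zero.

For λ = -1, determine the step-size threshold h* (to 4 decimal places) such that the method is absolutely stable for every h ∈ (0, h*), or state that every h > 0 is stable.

Test eqn y'=λy, z=hλ:
  y_{n+1} = y_n + z·[8/9·y_n + 1/9·y_{n+1}] ⇒ (1 − 1/9z)y_{n+1} = (1 + 8/9z)y_n
  Hence R(z) = (1 + 8/9z)/(1 − 1/9z).

Need |R(x)|<1, x<0.
x=-0.33: |R|=0.6817
R=−1: 1+8/9x = −1+1/9x ⇒ -7/9x=2 ⇒ x=2/(-7/9)=-2.5714
Confirm numerically:
  x=-2.184: |R|=0.75751 <1
  x=-2.089: |R|=0.69546 <1
  x=-1.733: |R|=0.45318 <1
  x=-2.988: |R|=1.24324 >1
  x=-2.654: |R|=1.04960 >1
So |R|<1 on (-2.5714, 0).

(-2.5714,0); λ=-1 ⇒ h* = (18/7)/1 = 2.5714.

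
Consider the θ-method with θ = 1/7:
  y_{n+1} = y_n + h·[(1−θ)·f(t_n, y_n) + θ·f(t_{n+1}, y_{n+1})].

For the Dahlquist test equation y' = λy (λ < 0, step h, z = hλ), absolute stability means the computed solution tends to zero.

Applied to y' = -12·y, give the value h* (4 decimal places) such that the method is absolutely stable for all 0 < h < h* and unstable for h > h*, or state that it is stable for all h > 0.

(-2.8000,0); λ=-12 ⇒ h* = (14/5)/12 = 0.2333.

With y'=λy (z=hλ):
  y_{n+1} = y_n + z·[6/7·y_n + 1/7·y_{n+1}] ⇒ (1 − 1/7z)y_{n+1} = (1 + 6/7z)y_n
  so R(z) = (1 + 6/7z)/(1 − 1/7z).

Solve |R(x)|<1 on ℝ⁻.
x=-1.57: |R|=0.2824
R=−1: 1+6/7x = −1+1/7x ⇒ -5/7x=2 ⇒ x=2/(-5/7)=-2.8000
Confirm numerically:
  x=-2.306: |R|=0.73458 <1
  x=-1.958: |R|=0.53003 <1
  x=-1.585: |R|=0.29237 <1
  x=-2.883: |R|=1.04199 >1
  x=-2.873: |R|=1.03697 >1
Interval (-2.8000, 0).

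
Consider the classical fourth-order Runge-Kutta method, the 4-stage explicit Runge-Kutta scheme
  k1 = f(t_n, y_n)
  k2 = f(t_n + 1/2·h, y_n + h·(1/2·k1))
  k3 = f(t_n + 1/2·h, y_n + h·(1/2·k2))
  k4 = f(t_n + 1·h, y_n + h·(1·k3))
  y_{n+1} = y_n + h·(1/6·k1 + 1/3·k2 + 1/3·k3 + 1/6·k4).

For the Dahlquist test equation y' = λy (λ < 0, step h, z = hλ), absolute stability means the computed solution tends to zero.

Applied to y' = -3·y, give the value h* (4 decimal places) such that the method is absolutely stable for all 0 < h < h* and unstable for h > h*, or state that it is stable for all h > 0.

(-2.7853,0); λ=-3 ⇒ h* = 0.9284.

On y'=λy, z=hλ:
  order 4, 4-stage ⇒ R(z)=1+z+z^2/2+z^3/6+z^4/24
  (e.g. R(-1.24)=0.30954, |R|=0.30954)

Boundary: |R(x)|=1, x<0.
x=-1.24: |R|=0.3095
|R(-2.32)|=0.4971 |R(-1)|=0.3750 |R(-0.62)|=0.5386
Bisect:
  x_lo=-3.5834 |R|=3.0382  x_hi=-0.1557 |R|=0.8558
  mid=-1.86952 |R|=0.29799 →hi
  mid=-2.72645 |R|=0.91485 →hi
  mid=-3.15492 |R|=1.71609 →lo
  mid=-2.94068 |R|=1.26070 →lo
  mid=-2.83357 |R|=1.07525 →lo
  mid=-2.78001 |R|=0.99206 →hi
  mid=-2.80679 |R|=1.03289 →lo
  mid=-2.79340 |R|=1.01229 →lo
  mid=-2.78670 |R|=1.00213 →lo
  ...
  [-2.78545,-2.78524] ⇒ x*=-2.7853
So |R|<1 on (-2.7853, 0).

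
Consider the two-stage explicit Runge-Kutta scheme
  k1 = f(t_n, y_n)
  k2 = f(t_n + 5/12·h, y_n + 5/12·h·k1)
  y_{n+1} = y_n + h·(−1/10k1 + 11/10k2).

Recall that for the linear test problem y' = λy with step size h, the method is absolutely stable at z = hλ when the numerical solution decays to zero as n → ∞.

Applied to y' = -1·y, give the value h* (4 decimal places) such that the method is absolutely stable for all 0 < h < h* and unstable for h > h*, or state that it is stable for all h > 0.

(-2.1818,0); λ=-1 ⇒ h* = (24/11)/1 = 2.1818.

With y'=λy (z=hλ):
  k1=λy_n ⇒ h·k1=z·y_n;  k2=λ(1+5/12z)y_n ⇒ h·k2=z(1+5/12z)y_n
  y_{n+1}/y_n = 1 − 1/10z + 11/10z(1+5/12z) = 1 + z + 11/24z²
  so R(z) = 1 + z + 11/24z².

Solve |R(x)|<1 on ℝ⁻.
x=-1: |R|=0.4583
R=1: x+11/24x²=0 ⇒ x=−24/11=-2.1818; min R=1−1/(4·11/24)=0.4545>−1
Confirm numerically:
  x=-1.800: |R|=0.68500 <1
  x=-1.203: |R|=0.46030 <1
  x=-0.903: |R|=0.47073 <1
  x=-2.513: |R|=1.38145 >1
  x=-2.369: |R|=1.20324 >1
So |R|<1 on (-2.1818, 0).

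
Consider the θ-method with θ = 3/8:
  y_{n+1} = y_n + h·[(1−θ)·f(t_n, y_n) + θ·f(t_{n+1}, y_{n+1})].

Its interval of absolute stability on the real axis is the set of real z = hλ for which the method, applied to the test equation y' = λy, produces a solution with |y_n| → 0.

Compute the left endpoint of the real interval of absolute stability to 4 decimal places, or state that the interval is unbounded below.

z* = -8.0000.

Test eqn y'=λy, z=hλ:
  y_{n+1} = y_n + z·[5/8·y_n + 3/8·y_{n+1}] ⇒ (1 − 3/8z)y_{n+1} = (1 + 5/8z)y_n
  R(z) = (1 + 5/8z)/(1 − 3/8z).

Find x<0 with |R(x)|<1.
x=-1.69: |R|=0.0344
R=−1: 1+5/8x = −1+3/8x ⇒ -1/4x=2 ⇒ x=2/(-1/4)=-8.0000
Confirm numerically:
  x=-6.971: |R|=0.92882 <1
  x=-6.679: |R|=0.90577 <1
  x=-6.038: |R|=0.84974 <1
  x=-5.484: |R|=0.79421 <1
  x=-8.550: |R|=1.03269 >1
  x=-8.376: |R|=1.02270 >1
  x=-8.338: |R|=1.02048 >1
Stable set (-8.0000, 0).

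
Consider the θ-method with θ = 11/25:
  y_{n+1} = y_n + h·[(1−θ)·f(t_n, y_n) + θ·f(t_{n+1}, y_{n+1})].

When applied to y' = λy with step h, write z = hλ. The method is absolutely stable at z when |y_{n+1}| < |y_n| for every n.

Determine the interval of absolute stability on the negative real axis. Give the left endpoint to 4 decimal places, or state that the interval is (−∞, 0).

Test eqn y'=λy, z=hλ:
  y_{n+1} = y_n + z·[14/25·y_n + 11/25·y_{n+1}] ⇒ (1 − 11/25z)y_{n+1} = (1 + 14/25z)y_n
  so R(z) = (1 + 14/25z)/(1 − 11/25z).

Find x<0 with |R(x)|<1.
x=-1.56: |R|=0.0750
R=−1: 1+14/25x = −1+11/25x ⇒ -3/25x=2 ⇒ x=2/(-3/25)=-16.6667
Confirm numerically:
  x=-14.347: |R|=0.96193 <1
  x=-14.093: |R|=0.95711 <1
  x=-8.454: |R|=0.79119 <1
  x=-6.997: |R|=0.71551 <1
  x=-17.208: |R|=1.00758 >1
  x=-16.788: |R|=1.00174 >1
Interval (-16.6667, 0).

(-16.6667, 0).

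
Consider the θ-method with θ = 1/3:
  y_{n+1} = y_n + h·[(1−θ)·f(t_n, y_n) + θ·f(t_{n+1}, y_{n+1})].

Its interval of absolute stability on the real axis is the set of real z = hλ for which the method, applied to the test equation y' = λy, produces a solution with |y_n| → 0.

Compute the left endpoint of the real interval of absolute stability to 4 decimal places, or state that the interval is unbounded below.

left endpoint -6.0000.

Set f=λy, z=hλ:
  y_{n+1} = y_n + z·[2/3·y_n + 1/3·y_{n+1}] ⇒ (1 − 1/3z)y_{n+1} = (1 + 2/3z)y_n
  ⇒ R(z) = (1 + 2/3z)/(1 − 1/3z).

Solve |R(x)|<1 on ℝ⁻.
x=-0.33: |R|=0.7027
R=−1: 1+2/3x = −1+1/3x ⇒ -1/3x=2 ⇒ x=2/(-1/3)=-6.0000
Confirm numerically:
  x=-5.368: |R|=0.92447 <1
  x=-5.333: |R|=0.91996 <1
  x=-4.155: |R|=0.74214 <1
  x=-3.256: |R|=0.56138 <1
  x=-6.457: |R|=1.04832 >1
  x=-6.118: |R|=1.01294 >1
So |R|<1 on (-6.0000, 0).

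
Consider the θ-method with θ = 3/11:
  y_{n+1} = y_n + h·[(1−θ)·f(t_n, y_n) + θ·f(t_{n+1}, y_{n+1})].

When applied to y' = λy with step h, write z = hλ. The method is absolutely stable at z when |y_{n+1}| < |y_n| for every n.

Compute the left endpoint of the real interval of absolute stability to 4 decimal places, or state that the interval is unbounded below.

left endpoint -4.4000.

Test eqn y'=λy, z=hλ:
  y_{n+1} = y_n + z·[8/11·y_n + 3/11·y_{n+1}] ⇒ (1 − 3/11z)y_{n+1} = (1 + 8/11z)y_n
  ⇒ R(z) = (1 + 8/11z)/(1 − 3/11z).

Solve |R(x)|<1 on ℝ⁻.
x=-0.73: |R|=0.3912
R=−1: 1+8/11x = −1+3/11x ⇒ -5/11x=2 ⇒ x=2/(-5/11)=-4.4000
Confirm numerically:
  x=-3.827: |R|=0.87256 <1
  x=-3.537: |R|=0.80033 <1
  x=-2.101: |R|=0.33566 <1
  x=-1.956: |R|=0.27555 <1
  x=-4.966: |R|=1.10927 >1
  x=-4.533: |R|=1.02703 >1
  x=-4.527: |R|=1.02583 >1
Interval (-4.4000, 0).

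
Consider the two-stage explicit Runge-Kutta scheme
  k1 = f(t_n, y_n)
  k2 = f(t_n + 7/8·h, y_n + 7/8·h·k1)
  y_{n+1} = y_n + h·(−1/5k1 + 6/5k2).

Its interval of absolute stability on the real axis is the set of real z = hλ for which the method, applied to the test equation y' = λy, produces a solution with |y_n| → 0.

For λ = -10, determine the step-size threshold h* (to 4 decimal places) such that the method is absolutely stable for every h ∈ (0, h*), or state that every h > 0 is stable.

(-0.9524,0); λ=-10 ⇒ h* = (20/21)/10 = 0.0952.

Set f=λy, z=hλ:
  k1=λy_n ⇒ h·k1=z·y_n;  k2=λ(1+7/8z)y_n ⇒ h·k2=z(1+7/8z)y_n
  y_{n+1}/y_n = 1 − 1/5z + 6/5z(1+7/8z) = 1 + z + 21/20z²
  Hence R(z) = 1 + z + 21/20z².

Boundary: |R(x)|=1, x<0.
x=-1.05: |R|=1.1076
R=1: x+21/20x²=0 ⇒ x=−20/21=-0.9524; min R=1−1/(4·21/20)=0.7619>−1
Confirm numerically:
  x=-0.734: |R|=0.83169 <1
  x=-0.660: |R|=0.79738 <1
  x=-0.596: |R|=0.77698 <1
  x=-1.396: |R|=1.65026 >1
  x=-1.255: |R|=1.39878 >1
So |R|<1 on (-0.9524, 0).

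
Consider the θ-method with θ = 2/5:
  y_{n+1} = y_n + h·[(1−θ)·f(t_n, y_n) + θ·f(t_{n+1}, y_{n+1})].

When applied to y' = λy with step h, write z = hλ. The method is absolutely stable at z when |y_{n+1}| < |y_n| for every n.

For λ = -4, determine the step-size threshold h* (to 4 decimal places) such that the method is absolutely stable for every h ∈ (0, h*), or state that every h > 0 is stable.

With y'=λy (z=hλ):
  y_{n+1} = y_n + z·[3/5·y_n + 2/5·y_{n+1}] ⇒ (1 − 2/5z)y_{n+1} = (1 + 3/5z)y_n
  ⇒ R(z) = (1 + 3/5z)/(1 − 2/5z).

Boundary: |R(x)|=1, x<0.
x=-0.44: |R|=0.6259
R=−1: 1+3/5x = −1+2/5x ⇒ -1/5x=2 ⇒ x=2/(-1/5)=-10.0000
Confirm numerically:
  x=-7.028: |R|=0.84404 <1
  x=-6.419: |R|=0.79925 <1
  x=-4.667: |R|=0.62795 <1
  x=-10.484: |R|=1.01864 >1
  x=-10.104: |R|=1.00413 >1
Interval (-10.0000, 0).

(-10.0000,0); λ=-4 ⇒ h* = (10)/4 = 2.5000.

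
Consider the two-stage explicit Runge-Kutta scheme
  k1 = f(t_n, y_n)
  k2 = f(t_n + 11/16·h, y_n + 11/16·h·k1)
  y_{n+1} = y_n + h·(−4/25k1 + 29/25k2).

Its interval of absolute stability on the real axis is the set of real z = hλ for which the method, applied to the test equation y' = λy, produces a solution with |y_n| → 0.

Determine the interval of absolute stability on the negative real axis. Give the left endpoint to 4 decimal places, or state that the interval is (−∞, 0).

z∈(-1.2539,0).

On y'=λy, z=hλ:
  k1=λy_n ⇒ h·k1=z·y_n;  k2=λ(1+11/16z)y_n ⇒ h·k2=z(1+11/16z)y_n
  y_{n+1}/y_n = 1 − 4/25z + 29/25z(1+11/16z) = 1 + z + 319/400z²
  ⇒ R(z) = 1 + z + 319/400z².

Find x<0 with |R(x)|<1.
x=-0.36: |R|=0.7434
R=1: x+319/400x²=0 ⇒ x=−400/319=-1.2539; min R=1−1/(4·319/400)=0.6865>−1
Confirm numerically:
  x=-1.219: |R|=0.96605 <1
  x=-1.097: |R|=0.86272 <1
  x=-1.086: |R|=0.85457 <1
  x=-0.678: |R|=0.68860 <1
  x=-1.726: |R|=1.64981 >1
  x=-1.343: |R|=1.09541 >1
Stable set (-1.2539, 0).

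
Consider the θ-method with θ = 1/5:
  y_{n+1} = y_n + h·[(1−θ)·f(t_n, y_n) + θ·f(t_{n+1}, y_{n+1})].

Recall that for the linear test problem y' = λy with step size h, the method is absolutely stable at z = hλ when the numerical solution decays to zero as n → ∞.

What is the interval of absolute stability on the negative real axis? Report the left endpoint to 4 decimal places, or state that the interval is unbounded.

z∈(-3.3333,0).

With y'=λy (z=hλ):
  y_{n+1} = y_n + z·[4/5·y_n + 1/5·y_{n+1}] ⇒ (1 − 1/5z)y_{n+1} = (1 + 4/5z)y_n
  Hence R(z) = (1 + 4/5z)/(1 − 1/5z).

Find x<0 with |R(x)|<1.
x=-0.8: |R|=0.3103
R=−1: 1+4/5x = −1+1/5x ⇒ -3/5x=2 ⇒ x=2/(-3/5)=-3.3333
Confirm numerically:
  x=-3.297: |R|=0.98686 <1
  x=-2.279: |R|=0.56546 <1
  x=-1.724: |R|=0.28198 <1
  x=-1.535: |R|=0.17445 <1
  x=-3.513: |R|=1.06331 >1
  x=-3.436: |R|=1.03651 >1
Interval (-3.3333, 0).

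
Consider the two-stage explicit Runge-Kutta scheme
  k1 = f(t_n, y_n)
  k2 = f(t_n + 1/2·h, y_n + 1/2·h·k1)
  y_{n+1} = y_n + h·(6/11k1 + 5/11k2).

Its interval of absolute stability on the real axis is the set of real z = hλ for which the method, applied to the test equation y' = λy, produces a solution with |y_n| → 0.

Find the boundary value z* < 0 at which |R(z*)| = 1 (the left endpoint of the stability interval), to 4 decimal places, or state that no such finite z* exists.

Test eqn y'=λy, z=hλ:
  k1=λy_n ⇒ h·k1=z·y_n;  k2=λ(1+1/2z)y_n ⇒ h·k2=z(1+1/2z)y_n
  y_{n+1}/y_n = 1 + 6/11z + 5/11z(1+1/2z) = 1 + z + 5/22z²
  R(z) = 1 + z + 5/22z².

Boundary: |R(x)|=1, x<0.
x=-1.35: |R|=0.0642
R=1: x+5/22x²=0 ⇒ x=−22/5=-4.4000; min R=1−1/(4·5/22)=-0.1000>−1
Confirm numerically:
  x=-4.006: |R|=0.64128 <1
  x=-3.784: |R|=0.47024 <1
  x=-3.215: |R|=0.13414 <1
  x=-2.682: |R|=0.04720 <1
  x=-4.728: |R|=1.35245 >1
  x=-4.609: |R|=1.21893 >1
Stable set (-4.4000, 0).

left endpoint -4.4000.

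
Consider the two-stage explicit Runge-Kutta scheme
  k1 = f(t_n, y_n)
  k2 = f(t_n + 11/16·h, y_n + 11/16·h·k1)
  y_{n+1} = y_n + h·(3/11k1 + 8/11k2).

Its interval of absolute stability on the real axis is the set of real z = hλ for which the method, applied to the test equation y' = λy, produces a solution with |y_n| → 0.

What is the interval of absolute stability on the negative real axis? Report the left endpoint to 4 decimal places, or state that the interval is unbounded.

With y'=λy (z=hλ):
  k1=λy_n ⇒ h·k1=z·y_n;  k2=λ(1+11/16z)y_n ⇒ h·k2=z(1+11/16z)y_n
  y_{n+1}/y_n = 1 + 3/11z + 8/11z(1+11/16z) = 1 + z + 1/2z²
  Hence R(z) = 1 + z + 1/2z².

Need |R(x)|<1, x<0.
x=-0.58: |R|=0.5882
R=1: x+1/2x²=0 ⇒ x=−2=-2.0000; min R=1−1/(4·1/2)=0.5000>−1
Confirm numerically:
  x=-1.613: |R|=0.68788 <1
  x=-1.272: |R|=0.53699 <1
  x=-1.122: |R|=0.50744 <1
  x=-1.119: |R|=0.50708 <1
  x=-2.579: |R|=1.74662 >1
  x=-2.104: |R|=1.10941 >1
Interval (-2.0000, 0).

(-2.0000, 0).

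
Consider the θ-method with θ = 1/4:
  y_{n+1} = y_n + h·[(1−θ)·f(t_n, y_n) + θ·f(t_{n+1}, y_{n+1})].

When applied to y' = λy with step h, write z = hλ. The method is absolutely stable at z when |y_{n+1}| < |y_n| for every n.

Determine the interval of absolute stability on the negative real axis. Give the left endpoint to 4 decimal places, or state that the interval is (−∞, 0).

(-4.0000, 0).

With y'=λy (z=hλ):
  y_{n+1} = y_n + z·[3/4·y_n + 1/4·y_{n+1}] ⇒ (1 − 1/4z)y_{n+1} = (1 + 3/4z)y_n
  Hence R(z) = (1 + 3/4z)/(1 − 1/4z).

Find x<0 with |R(x)|<1.
x=-1.1: |R|=0.1373
R=−1: 1+3/4x = −1+1/4x ⇒ -1/2x=2 ⇒ x=2/(-1/2)=-4.0000
Confirm numerically:
  x=-3.401: |R|=0.83813 <1
  x=-3.285: |R|=0.80371 <1
  x=-3.203: |R|=0.77870 <1
  x=-2.032: |R|=0.34748 <1
  x=-4.574: |R|=1.13389 >1
  x=-4.366: |R|=1.08750 >1
Interval (-4.0000, 0).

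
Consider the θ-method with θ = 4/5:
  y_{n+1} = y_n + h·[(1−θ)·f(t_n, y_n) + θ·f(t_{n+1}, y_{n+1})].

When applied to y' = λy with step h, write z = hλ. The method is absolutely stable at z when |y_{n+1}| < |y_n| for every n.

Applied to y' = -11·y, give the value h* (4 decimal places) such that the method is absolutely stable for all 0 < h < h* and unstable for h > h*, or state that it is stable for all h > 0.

unbounded; (−∞, 0). Any h>0 works for λ=-11.

On y'=λy, z=hλ:
  y_{n+1} = y_n + z·[1/5·y_n + 4/5·y_{n+1}] ⇒ (1 − 4/5z)y_{n+1} = (1 + 1/5z)y_n
  ⇒ R(z) = (1 + 1/5z)/(1 − 4/5z).

Need |R(x)|<1, x<0.
x=-0.92: |R|=0.4700
x=-2: |R|=0.2308
x=-10: |R|=0.1111
x=-100: |R|=0.2346
θ=4/5≥1/2 ⇒ |1+1/5x|<|1−4/5x| ∀x<0 ⇒ unbounded interval.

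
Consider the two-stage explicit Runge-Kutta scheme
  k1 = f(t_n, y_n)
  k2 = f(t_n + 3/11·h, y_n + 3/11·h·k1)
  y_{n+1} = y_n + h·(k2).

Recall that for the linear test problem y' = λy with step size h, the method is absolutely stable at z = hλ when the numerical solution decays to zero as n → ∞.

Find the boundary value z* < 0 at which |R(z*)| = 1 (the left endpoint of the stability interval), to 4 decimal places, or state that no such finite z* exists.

With y'=λy (z=hλ):
  k1=λy_n ⇒ h·k1=z·y_n;  k2=λ(1+3/11z)y_n ⇒ h·k2=z(1+3/11z)y_n
  y_{n+1}/y_n = 1 + z(1+3/11z) = 1 + z + 3/11z²
  so R(z) = 1 + z + 3/11z².

Find x<0 with |R(x)|<1.
x=-1.79: |R|=0.0838
R=1: x+3/11x²=0 ⇒ x=−11/3=-3.6667; min R=1−1/(4·3/11)=0.0833>−1
Confirm numerically:
  x=-3.500: |R|=0.84091 <1
  x=-3.400: |R|=0.75273 <1
  x=-2.582: |R|=0.23620 <1
  x=-2.074: |R|=0.09913 <1
  x=-4.125: |R|=1.51562 >1
  x=-3.698: |R|=1.03160 >1
Interval (-3.6667, 0).

left endpoint -3.6667.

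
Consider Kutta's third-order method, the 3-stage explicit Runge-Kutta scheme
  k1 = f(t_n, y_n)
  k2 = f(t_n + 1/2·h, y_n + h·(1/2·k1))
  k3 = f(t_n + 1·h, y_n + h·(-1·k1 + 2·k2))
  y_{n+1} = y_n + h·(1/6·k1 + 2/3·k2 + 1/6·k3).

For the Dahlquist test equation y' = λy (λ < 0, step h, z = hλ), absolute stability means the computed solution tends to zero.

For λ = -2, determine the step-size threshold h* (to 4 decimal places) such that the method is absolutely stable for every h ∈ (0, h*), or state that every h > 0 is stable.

(-2.5127,0); λ=-2 ⇒ h* = 1.2564.

On y'=λy, z=hλ:
  order 3, 3-stage ⇒ R(z)=1+z+z^2/2+z^3/6
  (e.g. R(-1.18)=0.24236, |R|=0.24236)

Solve |R(x)|<1 on ℝ⁻.
x=-1.18: |R|=0.2424
|R(-1.66)|=0.0446 |R(-0.96)|=0.3533 |R(-0.84)|=0.4140
Bisect:
  x_lo=-3.3272 |R|=2.9309  x_hi=-0.2840 |R|=0.7525
  mid=-1.80560 |R|=0.15660 →hi
  mid=-2.56639 |R|=1.09041 →lo
  mid=-2.18600 |R|=0.53770 →hi
  mid=-2.37620 |R|=0.78916 →hi
  mid=-2.47129 |R|=0.93313 →hi
  mid=-2.51884 |R|=1.01006 →lo
  mid=-2.49507 |R|=0.97117 →hi
  mid=-2.50696 |R|=0.99051 →hi
  mid=-2.51290 |R|=1.00026 →lo
  ...
  [-2.51290,-2.51271] ⇒ x*=-2.5127
Stable set (-2.5127, 0).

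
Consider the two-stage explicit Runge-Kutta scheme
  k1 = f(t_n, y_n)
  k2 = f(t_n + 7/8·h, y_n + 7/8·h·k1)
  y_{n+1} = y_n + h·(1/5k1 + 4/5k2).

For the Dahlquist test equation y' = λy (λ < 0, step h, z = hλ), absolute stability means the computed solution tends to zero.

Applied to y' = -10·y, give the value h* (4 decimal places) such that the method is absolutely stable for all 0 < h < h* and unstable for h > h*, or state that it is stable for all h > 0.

Test eqn y'=λy, z=hλ:
  k1=λy_n ⇒ h·k1=z·y_n;  k2=λ(1+7/8z)y_n ⇒ h·k2=z(1+7/8z)y_n
  y_{n+1}/y_n = 1 + 1/5z + 4/5z(1+7/8z) = 1 + z + 7/10z²
  so R(z) = 1 + z + 7/10z².

Solve |R(x)|<1 on ℝ⁻.
x=-0.54: |R|=0.6641
R=1: x+7/10x²=0 ⇒ x=−10/7=-1.4286; min R=1−1/(4·7/10)=0.6429>−1
Confirm numerically:
  x=-1.377: |R|=0.95029 <1
  x=-0.893: |R|=0.66521 <1
  x=-0.776: |R|=0.64552 <1
  x=-0.755: |R|=0.64402 <1
  x=-2.005: |R|=1.80902 >1
  x=-1.673: |R|=1.28625 >1
  x=-1.473: |R|=1.04581 >1
Interval (-1.4286, 0).

(-1.4286,0); λ=-10 ⇒ h* = (10/7)/10 = 0.1429.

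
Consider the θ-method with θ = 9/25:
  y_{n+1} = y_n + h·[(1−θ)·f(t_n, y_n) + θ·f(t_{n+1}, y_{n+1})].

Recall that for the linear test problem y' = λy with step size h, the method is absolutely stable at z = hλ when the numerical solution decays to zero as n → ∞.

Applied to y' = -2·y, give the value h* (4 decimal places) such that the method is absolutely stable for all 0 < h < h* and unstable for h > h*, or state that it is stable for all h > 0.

(-7.1429,0); λ=-2 ⇒ h* = (50/7)/2 = 3.5714.

Test eqn y'=λy, z=hλ:
  y_{n+1} = y_n + z·[16/25·y_n + 9/25·y_{n+1}] ⇒ (1 − 9/25z)y_{n+1} = (1 + 16/25z)y_n
  so R(z) = (1 + 16/25z)/(1 − 9/25z).

Solve |R(x)|<1 on ℝ⁻.
x=-0.9: |R|=0.3202
R=−1: 1+16/25x = −1+9/25x ⇒ -7/25x=2 ⇒ x=2/(-7/25)=-7.1429
Confirm numerically:
  x=-6.266: |R|=0.92459 <1
  x=-5.979: |R|=0.89663 <1
  x=-4.817: |R|=0.76181 <1
  x=-3.261: |R|=0.50003 <1
  x=-7.652: |R|=1.03797 >1
  x=-7.557: |R|=1.03117 >1
  x=-7.464: |R|=1.02439 >1
So |R|<1 on (-7.1429, 0).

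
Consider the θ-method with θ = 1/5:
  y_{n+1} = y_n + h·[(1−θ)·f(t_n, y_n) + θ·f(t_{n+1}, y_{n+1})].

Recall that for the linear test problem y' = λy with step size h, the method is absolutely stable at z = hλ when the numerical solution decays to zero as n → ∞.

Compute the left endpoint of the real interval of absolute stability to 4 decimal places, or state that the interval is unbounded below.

left endpoint -3.3333.

On y'=λy, z=hλ:
  y_{n+1} = y_n + z·[4/5·y_n + 1/5·y_{n+1}] ⇒ (1 − 1/5z)y_{n+1} = (1 + 4/5z)y_n
  Hence R(z) = (1 + 4/5z)/(1 − 1/5z).

Solve |R(x)|<1 on ℝ⁻.
x=-0.99: |R|=0.1736
R=−1: 1+4/5x = −1+1/5x ⇒ -3/5x=2 ⇒ x=2/(-3/5)=-3.3333
Confirm numerically:
  x=-3.240: |R|=0.96602 <1
  x=-2.623: |R|=0.72045 <1
  x=-2.134: |R|=0.49565 <1
  x=-1.710: |R|=0.27422 <1
  x=-3.618: |R|=1.09909 >1
  x=-3.408: |R|=1.02664 >1
Interval (-3.3333, 0).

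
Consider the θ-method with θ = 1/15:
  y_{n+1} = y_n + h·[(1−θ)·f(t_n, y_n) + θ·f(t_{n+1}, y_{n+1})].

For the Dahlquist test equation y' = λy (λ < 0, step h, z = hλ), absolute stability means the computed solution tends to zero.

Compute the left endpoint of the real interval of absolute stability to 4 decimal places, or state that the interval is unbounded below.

z* = -2.3077.

Test eqn y'=λy, z=hλ:
  y_{n+1} = y_n + z·[14/15·y_n + 1/15·y_{n+1}] ⇒ (1 − 1/15z)y_{n+1} = (1 + 14/15z)y_n
  ⇒ R(z) = (1 + 14/15z)/(1 − 1/15z).

Find x<0 with |R(x)|<1.
x=-1.71: |R|=0.5350
R=−1: 1+14/15x = −1+1/15x ⇒ -13/15x=2 ⇒ x=2/(-13/15)=-2.3077
Confirm numerically:
  x=-2.286: |R|=0.98369 <1
  x=-2.144: |R|=0.87587 <1
  x=-1.621: |R|=0.46291 <1
  x=-1.293: |R|=0.19039 <1
  x=-2.480: |R|=1.12815 >1
  x=-2.356: |R|=1.03618 >1
Interval (-2.3077, 0).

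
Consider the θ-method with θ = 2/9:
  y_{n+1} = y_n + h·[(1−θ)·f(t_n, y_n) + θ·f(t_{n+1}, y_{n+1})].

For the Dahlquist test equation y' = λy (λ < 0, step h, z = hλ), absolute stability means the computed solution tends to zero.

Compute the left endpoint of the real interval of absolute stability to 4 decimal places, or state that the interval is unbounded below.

Test eqn y'=λy, z=hλ:
  y_{n+1} = y_n + z·[7/9·y_n + 2/9·y_{n+1}] ⇒ (1 − 2/9z)y_{n+1} = (1 + 7/9z)y_n
  R(z) = (1 + 7/9z)/(1 − 2/9z).

Solve |R(x)|<1 on ℝ⁻.
x=-0.53: |R|=0.5258
R=−1: 1+7/9x = −1+2/9x ⇒ -5/9x=2 ⇒ x=2/(-5/9)=-3.6000
Confirm numerically:
  x=-3.281: |R|=0.89751 <1
  x=-2.465: |R|=0.59261 <1
  x=-1.602: |R|=0.18142 <1
  x=-4.006: |R|=1.11933 >1
  x=-3.920: |R|=1.09501 >1
Interval (-3.6000, 0).

z* = -3.6000.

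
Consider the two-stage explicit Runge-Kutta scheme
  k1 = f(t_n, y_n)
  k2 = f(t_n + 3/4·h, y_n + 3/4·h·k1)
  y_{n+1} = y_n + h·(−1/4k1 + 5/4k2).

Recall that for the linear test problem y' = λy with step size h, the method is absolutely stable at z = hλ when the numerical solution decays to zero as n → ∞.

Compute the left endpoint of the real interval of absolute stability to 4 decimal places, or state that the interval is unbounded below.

With y'=λy (z=hλ):
  k1=λy_n ⇒ h·k1=z·y_n;  k2=λ(1+3/4z)y_n ⇒ h·k2=z(1+3/4z)y_n
  y_{n+1}/y_n = 1 − 1/4z + 5/4z(1+3/4z) = 1 + z + 15/16z²
  Hence R(z) = 1 + z + 15/16z².

Boundary: |R(x)|=1, x<0.
x=-1.28: |R|=1.2560
R=1: x+15/16x²=0 ⇒ x=−16/15=-1.0667; min R=1−1/(4·15/16)=0.7333>−1
Confirm numerically:
  x=-1.008: |R|=0.94456 <1
  x=-0.849: |R|=0.82675 <1
  x=-0.629: |R|=0.74191 <1
  x=-0.453: |R|=0.73938 <1
  x=-1.547: |R|=1.69663 >1
  x=-1.400: |R|=1.43750 >1
  x=-1.299: |R|=1.28294 >1
So |R|<1 on (-1.0667, 0).

z* = -1.0667.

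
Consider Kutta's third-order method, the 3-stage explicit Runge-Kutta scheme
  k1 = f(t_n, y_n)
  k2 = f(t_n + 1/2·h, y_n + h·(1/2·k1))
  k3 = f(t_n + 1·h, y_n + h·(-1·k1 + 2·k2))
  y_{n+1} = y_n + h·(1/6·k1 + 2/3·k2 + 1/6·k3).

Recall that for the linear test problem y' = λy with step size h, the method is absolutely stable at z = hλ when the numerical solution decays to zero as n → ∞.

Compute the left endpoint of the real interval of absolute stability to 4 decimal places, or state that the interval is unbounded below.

z* = -2.5127.

On y'=λy, z=hλ:
  order 3, 3-stage ⇒ R(z)=1+z+z^2/2+z^3/6
  (e.g. R(-0.71)=0.48240, |R|=0.48240)

Find x<0 with |R(x)|<1.
x=-0.71: |R|=0.4824
|R(-2.9)|=1.7598 |R(-2.59)|=1.1316 |R(-0.86)|=0.4038
Bisect:
  x_lo=-3.3599 |R|=3.0370  x_hi=-0.1667 |R|=0.8464
  mid=-1.76330 |R|=0.12244 →hi
  mid=-2.56159 |R|=1.08214 →lo
  mid=-2.16245 |R|=0.50969 →hi
  mid=-2.36202 |R|=0.76879 →hi
  mid=-2.46181 |R|=0.91819 →hi
  mid=-2.51170 |R|=0.99828 →hi
  mid=-2.53665 |R|=1.03973 →lo
  mid=-2.52417 |R|=1.01889 →lo
  ...
  [-2.51287,-2.51268] ⇒ x*=-2.5127
Interval (-2.5127, 0).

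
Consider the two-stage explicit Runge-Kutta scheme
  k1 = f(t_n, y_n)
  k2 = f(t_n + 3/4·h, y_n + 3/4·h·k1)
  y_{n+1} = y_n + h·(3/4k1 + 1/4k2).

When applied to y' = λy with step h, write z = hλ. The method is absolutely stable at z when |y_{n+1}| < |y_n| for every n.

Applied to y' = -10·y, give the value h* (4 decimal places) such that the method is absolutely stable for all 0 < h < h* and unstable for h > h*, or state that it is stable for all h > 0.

Test eqn y'=λy, z=hλ:
  k1=λy_n ⇒ h·k1=z·y_n;  k2=λ(1+3/4z)y_n ⇒ h·k2=z(1+3/4z)y_n
  y_{n+1}/y_n = 1 + 3/4z + 1/4z(1+3/4z) = 1 + z + 3/16z²
  ⇒ R(z) = 1 + z + 3/16z².

Need |R(x)|<1, x<0.
x=-0.42: |R|=0.6131
R=1: x+3/16x²=0 ⇒ x=−16/3=-5.3333; min R=1−1/(4·3/16)=-0.3333>−1
Confirm numerically:
  x=-4.220: |R|=0.11908 <1
  x=-4.114: |R|=0.05944 <1
  x=-2.896: |R|=0.32347 <1
  x=-2.569: |R|=0.33154 <1
  x=-5.731: |R|=1.42732 >1
  x=-5.577: |R|=1.25480 >1
Stable set (-5.3333, 0).

(-5.3333,0); λ=-10 ⇒ h* = (16/3)/10 = 0.5333.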